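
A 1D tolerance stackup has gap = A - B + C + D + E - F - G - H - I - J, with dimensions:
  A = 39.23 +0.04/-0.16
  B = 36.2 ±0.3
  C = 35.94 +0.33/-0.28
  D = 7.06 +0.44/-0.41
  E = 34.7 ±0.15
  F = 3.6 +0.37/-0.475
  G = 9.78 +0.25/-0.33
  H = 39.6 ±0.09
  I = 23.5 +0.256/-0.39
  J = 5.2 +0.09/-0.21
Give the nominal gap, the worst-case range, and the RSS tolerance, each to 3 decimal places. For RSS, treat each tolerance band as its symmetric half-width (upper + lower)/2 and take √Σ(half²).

nominal=-0.950 wc=[-3.306,1.805] rss=0.891

Stack each dimension's contribution:
  +A: nom +39.230 → Σnom=39.230; wc +0.040/-0.160 → slack +0.040/-0.160; half-tol=0.100, Σhalf²=0.010000
  -B: nom -36.200 → Σnom=3.030; wc +0.300/-0.300 → slack +0.340/-0.460; half-tol=0.300, Σhalf²=0.100000
  +C: nom +35.940 → Σnom=38.970; wc +0.330/-0.280 → slack +0.670/-0.740; half-tol=0.305, Σhalf²=0.193025
  +D: nom +7.060 → Σnom=46.030; wc +0.440/-0.410 → slack +1.110/-1.150; half-tol=0.425, Σhalf²=0.373650
  +E: nom +34.700 → Σnom=80.730; wc +0.150/-0.150 → slack +1.260/-1.300; half-tol=0.150, Σhalf²=0.396150
  -F: nom -3.600 → Σnom=77.130; wc +0.475/-0.370 → slack +1.735/-1.670; half-tol=0.422, Σhalf²=0.574656
  -G: nom -9.780 → Σnom=67.350; wc +0.330/-0.250 → slack +2.065/-1.920; half-tol=0.290, Σhalf²=0.658756
  -H: nom -39.600 → Σnom=27.750; wc +0.090/-0.090 → slack +2.155/-2.010; half-tol=0.090, Σhalf²=0.666856
  -I: nom -23.500 → Σnom=4.250; wc +0.390/-0.256 → slack +2.545/-2.266; half-tol=0.323, Σhalf²=0.771185
  -J: nom -5.200 → Σnom=-0.950; wc +0.210/-0.090 → slack +2.755/-2.356; half-tol=0.150, Σhalf²=0.793685
Nominal = -0.950. Worst-case = [-0.950 - 2.356, -0.950 + 2.755] = [-3.306, 1.805]. RSS = √0.793685 = 0.891.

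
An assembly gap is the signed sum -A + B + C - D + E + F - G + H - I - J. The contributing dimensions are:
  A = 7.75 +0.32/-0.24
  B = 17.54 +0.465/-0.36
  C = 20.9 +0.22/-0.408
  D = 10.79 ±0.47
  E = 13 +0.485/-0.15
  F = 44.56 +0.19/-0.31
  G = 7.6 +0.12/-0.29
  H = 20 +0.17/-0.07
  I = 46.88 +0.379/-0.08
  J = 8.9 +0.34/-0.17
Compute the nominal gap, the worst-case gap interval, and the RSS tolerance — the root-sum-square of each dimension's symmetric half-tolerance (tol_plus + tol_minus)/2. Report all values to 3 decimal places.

Stack each dimension's contribution:
  -A: nom -7.750 → Σnom=-7.750; wc +0.240/-0.320 → slack +0.240/-0.320; half-tol=0.280, Σhalf²=0.078400
  +B: nom +17.540 → Σnom=9.790; wc +0.465/-0.360 → slack +0.705/-0.680; half-tol=0.412, Σhalf²=0.248556
  +C: nom +20.900 → Σnom=30.690; wc +0.220/-0.408 → slack +0.925/-1.088; half-tol=0.314, Σhalf²=0.347152
  -D: nom -10.790 → Σnom=19.900; wc +0.470/-0.470 → slack +1.395/-1.558; half-tol=0.470, Σhalf²=0.568052
  +E: nom +13.000 → Σnom=32.900; wc +0.485/-0.150 → slack +1.880/-1.708; half-tol=0.318, Σhalf²=0.668859
  +F: nom +44.560 → Σnom=77.460; wc +0.190/-0.310 → slack +2.070/-2.018; half-tol=0.250, Σhalf²=0.731359
  -G: nom -7.600 → Σnom=69.860; wc +0.290/-0.120 → slack +2.360/-2.138; half-tol=0.205, Σhalf²=0.773384
  +H: nom +20.000 → Σnom=89.860; wc +0.170/-0.070 → slack +2.530/-2.208; half-tol=0.120, Σhalf²=0.787783
  -I: nom -46.880 → Σnom=42.980; wc +0.080/-0.379 → slack +2.610/-2.587; half-tol=0.230, Σhalf²=0.840454
  -J: nom -8.900 → Σnom=34.080; wc +0.170/-0.340 → slack +2.780/-2.927; half-tol=0.255, Σhalf²=0.905479
Nominal = 34.080. Worst-case = [34.080 - 2.927, 34.080 + 2.780] = [31.153, 36.860]. RSS = √0.905479 = 0.952.

nominal=34.080 wc=[31.153,36.860] rss=0.952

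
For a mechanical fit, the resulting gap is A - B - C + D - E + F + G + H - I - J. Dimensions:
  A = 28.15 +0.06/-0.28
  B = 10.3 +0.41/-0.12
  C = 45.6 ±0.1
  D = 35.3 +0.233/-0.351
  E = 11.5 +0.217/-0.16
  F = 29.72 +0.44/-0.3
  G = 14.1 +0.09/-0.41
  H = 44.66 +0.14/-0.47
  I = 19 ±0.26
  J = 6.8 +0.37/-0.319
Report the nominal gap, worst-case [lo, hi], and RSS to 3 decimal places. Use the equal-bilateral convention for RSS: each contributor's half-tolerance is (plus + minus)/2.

Stack each dimension's contribution:
  +A: nom +28.150 → Σnom=28.150; wc +0.060/-0.280 → slack +0.060/-0.280; half-tol=0.170, Σhalf²=0.028900
  -B: nom -10.300 → Σnom=17.850; wc +0.120/-0.410 → slack +0.180/-0.690; half-tol=0.265, Σhalf²=0.099125
  -C: nom -45.600 → Σnom=-27.750; wc +0.100/-0.100 → slack +0.280/-0.790; half-tol=0.100, Σhalf²=0.109125
  +D: nom +35.300 → Σnom=7.550; wc +0.233/-0.351 → slack +0.513/-1.141; half-tol=0.292, Σhalf²=0.194389
  -E: nom -11.500 → Σnom=-3.950; wc +0.160/-0.217 → slack +0.673/-1.358; half-tol=0.189, Σhalf²=0.229921
  +F: nom +29.720 → Σnom=25.770; wc +0.440/-0.300 → slack +1.113/-1.658; half-tol=0.370, Σhalf²=0.366821
  +G: nom +14.100 → Σnom=39.870; wc +0.090/-0.410 → slack +1.203/-2.068; half-tol=0.250, Σhalf²=0.429321
  +H: nom +44.660 → Σnom=84.530; wc +0.140/-0.470 → slack +1.343/-2.538; half-tol=0.305, Σhalf²=0.522346
  -I: nom -19.000 → Σnom=65.530; wc +0.260/-0.260 → slack +1.603/-2.798; half-tol=0.260, Σhalf²=0.589946
  -J: nom -6.800 → Σnom=58.730; wc +0.319/-0.370 → slack +1.922/-3.168; half-tol=0.345, Σhalf²=0.708627
Nominal = 58.730. Worst-case = [58.730 - 3.168, 58.730 + 1.922] = [55.562, 60.652]. RSS = √0.708627 = 0.842.

nominal=58.730 wc=[55.562,60.652] rss=0.842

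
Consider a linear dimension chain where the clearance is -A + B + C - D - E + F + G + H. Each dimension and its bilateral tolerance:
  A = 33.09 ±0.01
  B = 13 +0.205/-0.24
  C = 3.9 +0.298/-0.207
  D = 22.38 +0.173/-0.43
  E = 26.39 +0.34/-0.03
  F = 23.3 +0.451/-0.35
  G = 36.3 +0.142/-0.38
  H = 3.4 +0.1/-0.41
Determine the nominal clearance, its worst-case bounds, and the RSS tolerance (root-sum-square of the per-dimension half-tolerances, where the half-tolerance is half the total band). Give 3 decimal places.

Stack each dimension's contribution:
  -A: nom -33.090 → Σnom=-33.090; wc +0.010/-0.010 → slack +0.010/-0.010; half-tol=0.010, Σhalf²=0.000100
  +B: nom +13.000 → Σnom=-20.090; wc +0.205/-0.240 → slack +0.215/-0.250; half-tol=0.222, Σhalf²=0.049606
  +C: nom +3.900 → Σnom=-16.190; wc +0.298/-0.207 → slack +0.513/-0.457; half-tol=0.253, Σhalf²=0.113362
  -D: nom -22.380 → Σnom=-38.570; wc +0.430/-0.173 → slack +0.943/-0.630; half-tol=0.301, Σhalf²=0.204265
  -E: nom -26.390 → Σnom=-64.960; wc +0.030/-0.340 → slack +0.973/-0.970; half-tol=0.185, Σhalf²=0.238490
  +F: nom +23.300 → Σnom=-41.660; wc +0.451/-0.350 → slack +1.424/-1.320; half-tol=0.400, Σhalf²=0.398890
  +G: nom +36.300 → Σnom=-5.360; wc +0.142/-0.380 → slack +1.566/-1.700; half-tol=0.261, Σhalf²=0.467011
  +H: nom +3.400 → Σnom=-1.960; wc +0.100/-0.410 → slack +1.666/-2.110; half-tol=0.255, Σhalf²=0.532036
Nominal = -1.960. Worst-case = [-1.960 - 2.110, -1.960 + 1.666] = [-4.070, -0.294]. RSS = √0.532036 = 0.729.

nominal=-1.960 wc=[-4.070,-0.294] rss=0.729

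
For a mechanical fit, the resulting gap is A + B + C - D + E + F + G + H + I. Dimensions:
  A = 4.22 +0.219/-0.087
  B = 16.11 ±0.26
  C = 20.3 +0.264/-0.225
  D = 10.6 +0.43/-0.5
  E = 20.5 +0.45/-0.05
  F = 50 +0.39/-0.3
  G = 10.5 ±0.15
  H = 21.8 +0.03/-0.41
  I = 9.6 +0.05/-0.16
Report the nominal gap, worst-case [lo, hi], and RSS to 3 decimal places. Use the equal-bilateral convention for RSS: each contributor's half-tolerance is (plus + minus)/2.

nominal=142.430 wc=[140.358,144.743] rss=0.794

Stack each dimension's contribution:
  +A: nom +4.220 → Σnom=4.220; wc +0.219/-0.087 → slack +0.219/-0.087; half-tol=0.153, Σhalf²=0.023409
  +B: nom +16.110 → Σnom=20.330; wc +0.260/-0.260 → slack +0.479/-0.347; half-tol=0.260, Σhalf²=0.091009
  +C: nom +20.300 → Σnom=40.630; wc +0.264/-0.225 → slack +0.743/-0.572; half-tol=0.244, Σhalf²=0.150789
  -D: nom -10.600 → Σnom=30.030; wc +0.500/-0.430 → slack +1.243/-1.002; half-tol=0.465, Σhalf²=0.367014
  +E: nom +20.500 → Σnom=50.530; wc +0.450/-0.050 → slack +1.693/-1.052; half-tol=0.250, Σhalf²=0.429514
  +F: nom +50.000 → Σnom=100.530; wc +0.390/-0.300 → slack +2.083/-1.352; half-tol=0.345, Σhalf²=0.548539
  +G: nom +10.500 → Σnom=111.030; wc +0.150/-0.150 → slack +2.233/-1.502; half-tol=0.150, Σhalf²=0.571039
  +H: nom +21.800 → Σnom=132.830; wc +0.030/-0.410 → slack +2.263/-1.912; half-tol=0.220, Σhalf²=0.619439
  +I: nom +9.600 → Σnom=142.430; wc +0.050/-0.160 → slack +2.313/-2.072; half-tol=0.105, Σhalf²=0.630464
Nominal = 142.430. Worst-case = [142.430 - 2.072, 142.430 + 2.313] = [140.358, 144.743]. RSS = √0.630464 = 0.794.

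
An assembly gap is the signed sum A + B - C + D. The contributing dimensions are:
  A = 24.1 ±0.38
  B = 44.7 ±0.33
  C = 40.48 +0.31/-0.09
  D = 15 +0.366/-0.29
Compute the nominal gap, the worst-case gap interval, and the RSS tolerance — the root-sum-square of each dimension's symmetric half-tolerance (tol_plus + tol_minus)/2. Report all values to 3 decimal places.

nominal=43.320 wc=[42.010,44.486] rss=0.633

Stack each dimension's contribution:
  +A: nom +24.100 → Σnom=24.100; wc +0.380/-0.380 → slack +0.380/-0.380; half-tol=0.380, Σhalf²=0.144400
  +B: nom +44.700 → Σnom=68.800; wc +0.330/-0.330 → slack +0.710/-0.710; half-tol=0.330, Σhalf²=0.253300
  -C: nom -40.480 → Σnom=28.320; wc +0.090/-0.310 → slack +0.800/-1.020; half-tol=0.200, Σhalf²=0.293300
  +D: nom +15.000 → Σnom=43.320; wc +0.366/-0.290 → slack +1.166/-1.310; half-tol=0.328, Σhalf²=0.400884
Nominal = 43.320. Worst-case = [43.320 - 1.310, 43.320 + 1.166] = [42.010, 44.486]. RSS = √0.400884 = 0.633.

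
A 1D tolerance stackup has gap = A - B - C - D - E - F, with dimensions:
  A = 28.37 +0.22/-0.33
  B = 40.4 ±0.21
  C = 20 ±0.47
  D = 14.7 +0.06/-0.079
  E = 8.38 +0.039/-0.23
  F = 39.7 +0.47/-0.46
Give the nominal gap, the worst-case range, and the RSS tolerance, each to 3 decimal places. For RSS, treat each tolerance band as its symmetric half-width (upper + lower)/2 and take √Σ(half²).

nominal=-94.810 wc=[-96.389,-93.141] rss=0.761

Stack each dimension's contribution:
  +A: nom +28.370 → Σnom=28.370; wc +0.220/-0.330 → slack +0.220/-0.330; half-tol=0.275, Σhalf²=0.075625
  -B: nom -40.400 → Σnom=-12.030; wc +0.210/-0.210 → slack +0.430/-0.540; half-tol=0.210, Σhalf²=0.119725
  -C: nom -20.000 → Σnom=-32.030; wc +0.470/-0.470 → slack +0.900/-1.010; half-tol=0.470, Σhalf²=0.340625
  -D: nom -14.700 → Σnom=-46.730; wc +0.079/-0.060 → slack +0.979/-1.070; half-tol=0.070, Σhalf²=0.345455
  -E: nom -8.380 → Σnom=-55.110; wc +0.230/-0.039 → slack +1.209/-1.109; half-tol=0.135, Σhalf²=0.363545
  -F: nom -39.700 → Σnom=-94.810; wc +0.460/-0.470 → slack +1.669/-1.579; half-tol=0.465, Σhalf²=0.579770
Nominal = -94.810. Worst-case = [-94.810 - 1.579, -94.810 + 1.669] = [-96.389, -93.141]. RSS = √0.579770 = 0.761.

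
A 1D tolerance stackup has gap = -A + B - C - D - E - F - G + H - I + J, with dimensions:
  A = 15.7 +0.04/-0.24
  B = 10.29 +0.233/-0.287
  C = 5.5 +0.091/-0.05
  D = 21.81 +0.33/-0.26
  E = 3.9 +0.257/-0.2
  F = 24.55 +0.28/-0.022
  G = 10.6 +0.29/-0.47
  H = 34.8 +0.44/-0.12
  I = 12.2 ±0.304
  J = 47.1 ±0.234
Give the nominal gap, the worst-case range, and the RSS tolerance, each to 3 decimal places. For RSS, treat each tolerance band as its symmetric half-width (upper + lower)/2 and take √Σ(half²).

Stack each dimension's contribution:
  -A: nom -15.700 → Σnom=-15.700; wc +0.240/-0.040 → slack +0.240/-0.040; half-tol=0.140, Σhalf²=0.019600
  +B: nom +10.290 → Σnom=-5.410; wc +0.233/-0.287 → slack +0.473/-0.327; half-tol=0.260, Σhalf²=0.087200
  -C: nom -5.500 → Σnom=-10.910; wc +0.050/-0.091 → slack +0.523/-0.418; half-tol=0.071, Σhalf²=0.092170
  -D: nom -21.810 → Σnom=-32.720; wc +0.260/-0.330 → slack +0.783/-0.748; half-tol=0.295, Σhalf²=0.179195
  -E: nom -3.900 → Σnom=-36.620; wc +0.200/-0.257 → slack +0.983/-1.005; half-tol=0.229, Σhalf²=0.231408
  -F: nom -24.550 → Σnom=-61.170; wc +0.022/-0.280 → slack +1.005/-1.285; half-tol=0.151, Σhalf²=0.254209
  -G: nom -10.600 → Σnom=-71.770; wc +0.470/-0.290 → slack +1.475/-1.575; half-tol=0.380, Σhalf²=0.398609
  +H: nom +34.800 → Σnom=-36.970; wc +0.440/-0.120 → slack +1.915/-1.695; half-tol=0.280, Σhalf²=0.477009
  -I: nom -12.200 → Σnom=-49.170; wc +0.304/-0.304 → slack +2.219/-1.999; half-tol=0.304, Σhalf²=0.569425
  +J: nom +47.100 → Σnom=-2.070; wc +0.234/-0.234 → slack +2.453/-2.233; half-tol=0.234, Σhalf²=0.624181
Nominal = -2.070. Worst-case = [-2.070 - 2.233, -2.070 + 2.453] = [-4.303, 0.383]. RSS = √0.624181 = 0.790.

nominal=-2.070 wc=[-4.303,0.383] rss=0.790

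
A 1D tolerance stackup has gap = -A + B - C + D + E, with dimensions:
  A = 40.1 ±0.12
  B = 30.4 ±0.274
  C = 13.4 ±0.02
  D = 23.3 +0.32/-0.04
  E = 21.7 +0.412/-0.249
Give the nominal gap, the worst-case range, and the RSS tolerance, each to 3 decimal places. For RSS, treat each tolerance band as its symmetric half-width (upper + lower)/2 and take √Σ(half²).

Stack each dimension's contribution:
  -A: nom -40.100 → Σnom=-40.100; wc +0.120/-0.120 → slack +0.120/-0.120; half-tol=0.120, Σhalf²=0.014400
  +B: nom +30.400 → Σnom=-9.700; wc +0.274/-0.274 → slack +0.394/-0.394; half-tol=0.274, Σhalf²=0.089476
  -C: nom -13.400 → Σnom=-23.100; wc +0.020/-0.020 → slack +0.414/-0.414; half-tol=0.020, Σhalf²=0.089876
  +D: nom +23.300 → Σnom=0.200; wc +0.320/-0.040 → slack +0.734/-0.454; half-tol=0.180, Σhalf²=0.122276
  +E: nom +21.700 → Σnom=21.900; wc +0.412/-0.249 → slack +1.146/-0.703; half-tol=0.331, Σhalf²=0.231506
Nominal = 21.900. Worst-case = [21.900 - 0.703, 21.900 + 1.146] = [21.197, 23.046]. RSS = √0.231506 = 0.481.

nominal=21.900 wc=[21.197,23.046] rss=0.481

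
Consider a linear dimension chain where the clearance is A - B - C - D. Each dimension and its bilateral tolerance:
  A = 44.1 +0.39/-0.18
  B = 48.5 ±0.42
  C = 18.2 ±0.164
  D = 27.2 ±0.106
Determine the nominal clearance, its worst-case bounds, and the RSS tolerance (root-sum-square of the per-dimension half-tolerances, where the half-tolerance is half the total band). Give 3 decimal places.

nominal=-49.800 wc=[-50.670,-48.720] rss=0.544

Stack each dimension's contribution:
  +A: nom +44.100 → Σnom=44.100; wc +0.390/-0.180 → slack +0.390/-0.180; half-tol=0.285, Σhalf²=0.081225
  -B: nom -48.500 → Σnom=-4.400; wc +0.420/-0.420 → slack +0.810/-0.600; half-tol=0.420, Σhalf²=0.257625
  -C: nom -18.200 → Σnom=-22.600; wc +0.164/-0.164 → slack +0.974/-0.764; half-tol=0.164, Σhalf²=0.284521
  -D: nom -27.200 → Σnom=-49.800; wc +0.106/-0.106 → slack +1.080/-0.870; half-tol=0.106, Σhalf²=0.295757
Nominal = -49.800. Worst-case = [-49.800 - 0.870, -49.800 + 1.080] = [-50.670, -48.720]. RSS = √0.295757 = 0.544.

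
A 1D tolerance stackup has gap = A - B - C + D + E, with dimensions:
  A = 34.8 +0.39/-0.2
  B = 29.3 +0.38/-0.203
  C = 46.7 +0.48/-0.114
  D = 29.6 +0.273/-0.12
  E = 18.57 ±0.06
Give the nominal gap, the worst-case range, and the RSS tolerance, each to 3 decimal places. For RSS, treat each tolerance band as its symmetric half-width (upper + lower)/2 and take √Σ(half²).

Stack each dimension's contribution:
  +A: nom +34.800 → Σnom=34.800; wc +0.390/-0.200 → slack +0.390/-0.200; half-tol=0.295, Σhalf²=0.087025
  -B: nom -29.300 → Σnom=5.500; wc +0.203/-0.380 → slack +0.593/-0.580; half-tol=0.291, Σhalf²=0.171997
  -C: nom -46.700 → Σnom=-41.200; wc +0.114/-0.480 → slack +0.707/-1.060; half-tol=0.297, Σhalf²=0.260206
  +D: nom +29.600 → Σnom=-11.600; wc +0.273/-0.120 → slack +0.980/-1.180; half-tol=0.197, Σhalf²=0.298818
  +E: nom +18.570 → Σnom=6.970; wc +0.060/-0.060 → slack +1.040/-1.240; half-tol=0.060, Σhalf²=0.302418
Nominal = 6.970. Worst-case = [6.970 - 1.240, 6.970 + 1.040] = [5.730, 8.010]. RSS = √0.302418 = 0.550.

nominal=6.970 wc=[5.730,8.010] rss=0.550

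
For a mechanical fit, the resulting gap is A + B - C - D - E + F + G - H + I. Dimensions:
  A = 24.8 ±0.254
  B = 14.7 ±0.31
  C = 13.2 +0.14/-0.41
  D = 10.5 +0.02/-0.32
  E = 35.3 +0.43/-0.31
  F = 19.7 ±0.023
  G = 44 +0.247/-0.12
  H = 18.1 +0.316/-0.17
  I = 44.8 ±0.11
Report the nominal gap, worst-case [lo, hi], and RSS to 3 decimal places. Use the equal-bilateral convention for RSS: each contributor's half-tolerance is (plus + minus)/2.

Stack each dimension's contribution:
  +A: nom +24.800 → Σnom=24.800; wc +0.254/-0.254 → slack +0.254/-0.254; half-tol=0.254, Σhalf²=0.064516
  +B: nom +14.700 → Σnom=39.500; wc +0.310/-0.310 → slack +0.564/-0.564; half-tol=0.310, Σhalf²=0.160616
  -C: nom -13.200 → Σnom=26.300; wc +0.410/-0.140 → slack +0.974/-0.704; half-tol=0.275, Σhalf²=0.236241
  -D: nom -10.500 → Σnom=15.800; wc +0.320/-0.020 → slack +1.294/-0.724; half-tol=0.170, Σhalf²=0.265141
  -E: nom -35.300 → Σnom=-19.500; wc +0.310/-0.430 → slack +1.604/-1.154; half-tol=0.370, Σhalf²=0.402041
  +F: nom +19.700 → Σnom=0.200; wc +0.023/-0.023 → slack +1.627/-1.177; half-tol=0.023, Σhalf²=0.402570
  +G: nom +44.000 → Σnom=44.200; wc +0.247/-0.120 → slack +1.874/-1.297; half-tol=0.183, Σhalf²=0.436242
  -H: nom -18.100 → Σnom=26.100; wc +0.170/-0.316 → slack +2.044/-1.613; half-tol=0.243, Σhalf²=0.495291
  +I: nom +44.800 → Σnom=70.900; wc +0.110/-0.110 → slack +2.154/-1.723; half-tol=0.110, Σhalf²=0.507391
Nominal = 70.900. Worst-case = [70.900 - 1.723, 70.900 + 2.154] = [69.177, 73.054]. RSS = √0.507391 = 0.712.

nominal=70.900 wc=[69.177,73.054] rss=0.712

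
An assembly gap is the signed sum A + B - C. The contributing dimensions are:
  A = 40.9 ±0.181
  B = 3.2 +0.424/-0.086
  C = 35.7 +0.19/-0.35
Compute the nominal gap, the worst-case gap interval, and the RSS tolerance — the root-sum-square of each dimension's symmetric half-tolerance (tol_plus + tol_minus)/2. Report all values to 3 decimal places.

Stack each dimension's contribution:
  +A: nom +40.900 → Σnom=40.900; wc +0.181/-0.181 → slack +0.181/-0.181; half-tol=0.181, Σhalf²=0.032761
  +B: nom +3.200 → Σnom=44.100; wc +0.424/-0.086 → slack +0.605/-0.267; half-tol=0.255, Σhalf²=0.097786
  -C: nom -35.700 → Σnom=8.400; wc +0.350/-0.190 → slack +0.955/-0.457; half-tol=0.270, Σhalf²=0.170686
Nominal = 8.400. Worst-case = [8.400 - 0.457, 8.400 + 0.955] = [7.943, 9.355]. RSS = √0.170686 = 0.413.

nominal=8.400 wc=[7.943,9.355] rss=0.413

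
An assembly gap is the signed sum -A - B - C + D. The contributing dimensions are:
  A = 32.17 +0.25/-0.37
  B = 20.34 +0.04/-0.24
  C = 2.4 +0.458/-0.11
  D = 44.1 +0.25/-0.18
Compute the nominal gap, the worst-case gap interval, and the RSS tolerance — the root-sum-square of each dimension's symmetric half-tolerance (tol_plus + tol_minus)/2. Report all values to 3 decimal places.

Stack each dimension's contribution:
  -A: nom -32.170 → Σnom=-32.170; wc +0.370/-0.250 → slack +0.370/-0.250; half-tol=0.310, Σhalf²=0.096100
  -B: nom -20.340 → Σnom=-52.510; wc +0.240/-0.040 → slack +0.610/-0.290; half-tol=0.140, Σhalf²=0.115700
  -C: nom -2.400 → Σnom=-54.910; wc +0.110/-0.458 → slack +0.720/-0.748; half-tol=0.284, Σhalf²=0.196356
  +D: nom +44.100 → Σnom=-10.810; wc +0.250/-0.180 → slack +0.970/-0.928; half-tol=0.215, Σhalf²=0.242581
Nominal = -10.810. Worst-case = [-10.810 - 0.928, -10.810 + 0.970] = [-11.738, -9.840]. RSS = √0.242581 = 0.493.

nominal=-10.810 wc=[-11.738,-9.840] rss=0.493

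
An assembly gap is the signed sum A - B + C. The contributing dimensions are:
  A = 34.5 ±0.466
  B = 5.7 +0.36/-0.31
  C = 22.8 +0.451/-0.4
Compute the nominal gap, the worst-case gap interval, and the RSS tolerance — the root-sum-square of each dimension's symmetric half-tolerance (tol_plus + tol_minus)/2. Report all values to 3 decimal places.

nominal=51.600 wc=[50.374,52.827] rss=0.714

Stack each dimension's contribution:
  +A: nom +34.500 → Σnom=34.500; wc +0.466/-0.466 → slack +0.466/-0.466; half-tol=0.466, Σhalf²=0.217156
  -B: nom -5.700 → Σnom=28.800; wc +0.310/-0.360 → slack +0.776/-0.826; half-tol=0.335, Σhalf²=0.329381
  +C: nom +22.800 → Σnom=51.600; wc +0.451/-0.400 → slack +1.227/-1.226; half-tol=0.425, Σhalf²=0.510431
Nominal = 51.600. Worst-case = [51.600 - 1.226, 51.600 + 1.227] = [50.374, 52.827]. RSS = √0.510431 = 0.714.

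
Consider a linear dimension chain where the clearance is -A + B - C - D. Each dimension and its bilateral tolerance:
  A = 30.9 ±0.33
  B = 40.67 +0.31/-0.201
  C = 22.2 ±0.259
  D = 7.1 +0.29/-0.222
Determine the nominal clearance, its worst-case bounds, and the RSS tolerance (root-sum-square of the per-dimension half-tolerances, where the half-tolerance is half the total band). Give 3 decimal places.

Stack each dimension's contribution:
  -A: nom -30.900 → Σnom=-30.900; wc +0.330/-0.330 → slack +0.330/-0.330; half-tol=0.330, Σhalf²=0.108900
  +B: nom +40.670 → Σnom=9.770; wc +0.310/-0.201 → slack +0.640/-0.531; half-tol=0.256, Σhalf²=0.174180
  -C: nom -22.200 → Σnom=-12.430; wc +0.259/-0.259 → slack +0.899/-0.790; half-tol=0.259, Σhalf²=0.241261
  -D: nom -7.100 → Σnom=-19.530; wc +0.222/-0.290 → slack +1.121/-1.080; half-tol=0.256, Σhalf²=0.306797
Nominal = -19.530. Worst-case = [-19.530 - 1.080, -19.530 + 1.121] = [-20.610, -18.409]. RSS = √0.306797 = 0.554.

nominal=-19.530 wc=[-20.610,-18.409] rss=0.554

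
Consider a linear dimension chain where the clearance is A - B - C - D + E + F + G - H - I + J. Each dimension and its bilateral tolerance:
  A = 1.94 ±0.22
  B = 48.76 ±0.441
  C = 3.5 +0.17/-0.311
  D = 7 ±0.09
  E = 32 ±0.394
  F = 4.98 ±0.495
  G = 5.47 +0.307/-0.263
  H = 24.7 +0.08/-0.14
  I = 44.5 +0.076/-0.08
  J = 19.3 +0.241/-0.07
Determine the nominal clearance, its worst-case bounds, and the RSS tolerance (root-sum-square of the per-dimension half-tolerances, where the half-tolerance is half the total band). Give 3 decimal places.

nominal=-64.770 wc=[-67.069,-62.051] rss=0.913

Stack each dimension's contribution:
  +A: nom +1.940 → Σnom=1.940; wc +0.220/-0.220 → slack +0.220/-0.220; half-tol=0.220, Σhalf²=0.048400
  -B: nom -48.760 → Σnom=-46.820; wc +0.441/-0.441 → slack +0.661/-0.661; half-tol=0.441, Σhalf²=0.242881
  -C: nom -3.500 → Σnom=-50.320; wc +0.311/-0.170 → slack +0.972/-0.831; half-tol=0.240, Σhalf²=0.300721
  -D: nom -7.000 → Σnom=-57.320; wc +0.090/-0.090 → slack +1.062/-0.921; half-tol=0.090, Σhalf²=0.308821
  +E: nom +32.000 → Σnom=-25.320; wc +0.394/-0.394 → slack +1.456/-1.315; half-tol=0.394, Σhalf²=0.464057
  +F: nom +4.980 → Σnom=-20.340; wc +0.495/-0.495 → slack +1.951/-1.810; half-tol=0.495, Σhalf²=0.709082
  +G: nom +5.470 → Σnom=-14.870; wc +0.307/-0.263 → slack +2.258/-2.073; half-tol=0.285, Σhalf²=0.790307
  -H: nom -24.700 → Σnom=-39.570; wc +0.140/-0.080 → slack +2.398/-2.153; half-tol=0.110, Σhalf²=0.802407
  -I: nom -44.500 → Σnom=-84.070; wc +0.080/-0.076 → slack +2.478/-2.229; half-tol=0.078, Σhalf²=0.808491
  +J: nom +19.300 → Σnom=-64.770; wc +0.241/-0.070 → slack +2.719/-2.299; half-tol=0.155, Σhalf²=0.832672
Nominal = -64.770. Worst-case = [-64.770 - 2.299, -64.770 + 2.719] = [-67.069, -62.051]. RSS = √0.832672 = 0.913.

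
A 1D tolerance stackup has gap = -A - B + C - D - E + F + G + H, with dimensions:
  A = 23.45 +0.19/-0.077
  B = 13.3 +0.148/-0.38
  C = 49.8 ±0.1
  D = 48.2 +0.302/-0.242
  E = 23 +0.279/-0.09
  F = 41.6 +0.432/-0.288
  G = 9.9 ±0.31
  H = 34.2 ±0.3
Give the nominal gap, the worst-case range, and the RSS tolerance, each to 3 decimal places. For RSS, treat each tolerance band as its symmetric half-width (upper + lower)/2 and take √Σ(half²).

nominal=27.550 wc=[25.633,29.481] rss=0.722

Stack each dimension's contribution:
  -A: nom -23.450 → Σnom=-23.450; wc +0.077/-0.190 → slack +0.077/-0.190; half-tol=0.134, Σhalf²=0.017822
  -B: nom -13.300 → Σnom=-36.750; wc +0.380/-0.148 → slack +0.457/-0.338; half-tol=0.264, Σhalf²=0.087518
  +C: nom +49.800 → Σnom=13.050; wc +0.100/-0.100 → slack +0.557/-0.438; half-tol=0.100, Σhalf²=0.097518
  -D: nom -48.200 → Σnom=-35.150; wc +0.242/-0.302 → slack +0.799/-0.740; half-tol=0.272, Σhalf²=0.171502
  -E: nom -23.000 → Σnom=-58.150; wc +0.090/-0.279 → slack +0.889/-1.019; half-tol=0.184, Σhalf²=0.205543
  +F: nom +41.600 → Σnom=-16.550; wc +0.432/-0.288 → slack +1.321/-1.307; half-tol=0.360, Σhalf²=0.335143
  +G: nom +9.900 → Σnom=-6.650; wc +0.310/-0.310 → slack +1.631/-1.617; half-tol=0.310, Σhalf²=0.431243
  +H: nom +34.200 → Σnom=27.550; wc +0.300/-0.300 → slack +1.931/-1.917; half-tol=0.300, Σhalf²=0.521243
Nominal = 27.550. Worst-case = [27.550 - 1.917, 27.550 + 1.931] = [25.633, 29.481]. RSS = √0.521243 = 0.722.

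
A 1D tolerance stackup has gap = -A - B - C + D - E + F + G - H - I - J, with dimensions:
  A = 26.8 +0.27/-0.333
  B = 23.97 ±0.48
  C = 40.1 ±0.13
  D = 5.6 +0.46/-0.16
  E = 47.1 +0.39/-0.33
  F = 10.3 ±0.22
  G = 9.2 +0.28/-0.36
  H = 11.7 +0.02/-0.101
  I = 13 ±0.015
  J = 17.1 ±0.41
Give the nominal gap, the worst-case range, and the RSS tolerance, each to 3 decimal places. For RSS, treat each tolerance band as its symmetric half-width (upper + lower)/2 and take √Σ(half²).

nominal=-154.670 wc=[-157.125,-151.911] rss=0.942

Stack each dimension's contribution:
  -A: nom -26.800 → Σnom=-26.800; wc +0.333/-0.270 → slack +0.333/-0.270; half-tol=0.301, Σhalf²=0.090902
  -B: nom -23.970 → Σnom=-50.770; wc +0.480/-0.480 → slack +0.813/-0.750; half-tol=0.480, Σhalf²=0.321302
  -C: nom -40.100 → Σnom=-90.870; wc +0.130/-0.130 → slack +0.943/-0.880; half-tol=0.130, Σhalf²=0.338202
  +D: nom +5.600 → Σnom=-85.270; wc +0.460/-0.160 → slack +1.403/-1.040; half-tol=0.310, Σhalf²=0.434302
  -E: nom -47.100 → Σnom=-132.370; wc +0.330/-0.390 → slack +1.733/-1.430; half-tol=0.360, Σhalf²=0.563902
  +F: nom +10.300 → Σnom=-122.070; wc +0.220/-0.220 → slack +1.953/-1.650; half-tol=0.220, Σhalf²=0.612302
  +G: nom +9.200 → Σnom=-112.870; wc +0.280/-0.360 → slack +2.233/-2.010; half-tol=0.320, Σhalf²=0.714702
  -H: nom -11.700 → Σnom=-124.570; wc +0.101/-0.020 → slack +2.334/-2.030; half-tol=0.061, Σhalf²=0.718363
  -I: nom -13.000 → Σnom=-137.570; wc +0.015/-0.015 → slack +2.349/-2.045; half-tol=0.015, Σhalf²=0.718588
  -J: nom -17.100 → Σnom=-154.670; wc +0.410/-0.410 → slack +2.759/-2.455; half-tol=0.410, Σhalf²=0.886688
Nominal = -154.670. Worst-case = [-154.670 - 2.455, -154.670 + 2.759] = [-157.125, -151.911]. RSS = √0.886688 = 0.942.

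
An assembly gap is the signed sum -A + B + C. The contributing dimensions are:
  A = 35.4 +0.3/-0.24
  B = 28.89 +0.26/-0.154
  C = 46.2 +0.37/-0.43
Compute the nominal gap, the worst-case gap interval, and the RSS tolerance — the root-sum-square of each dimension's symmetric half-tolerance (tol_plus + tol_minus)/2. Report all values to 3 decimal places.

Stack each dimension's contribution:
  -A: nom -35.400 → Σnom=-35.400; wc +0.240/-0.300 → slack +0.240/-0.300; half-tol=0.270, Σhalf²=0.072900
  +B: nom +28.890 → Σnom=-6.510; wc +0.260/-0.154 → slack +0.500/-0.454; half-tol=0.207, Σhalf²=0.115749
  +C: nom +46.200 → Σnom=39.690; wc +0.370/-0.430 → slack +0.870/-0.884; half-tol=0.400, Σhalf²=0.275749
Nominal = 39.690. Worst-case = [39.690 - 0.884, 39.690 + 0.870] = [38.806, 40.560]. RSS = √0.275749 = 0.525.

nominal=39.690 wc=[38.806,40.560] rss=0.525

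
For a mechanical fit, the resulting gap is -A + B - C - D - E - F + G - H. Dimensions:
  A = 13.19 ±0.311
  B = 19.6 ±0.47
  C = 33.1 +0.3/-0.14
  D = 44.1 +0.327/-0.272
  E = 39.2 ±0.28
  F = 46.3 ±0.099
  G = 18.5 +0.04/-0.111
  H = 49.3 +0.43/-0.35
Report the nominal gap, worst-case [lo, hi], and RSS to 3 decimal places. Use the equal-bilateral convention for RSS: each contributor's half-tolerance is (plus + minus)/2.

Stack each dimension's contribution:
  -A: nom -13.190 → Σnom=-13.190; wc +0.311/-0.311 → slack +0.311/-0.311; half-tol=0.311, Σhalf²=0.096721
  +B: nom +19.600 → Σnom=6.410; wc +0.470/-0.470 → slack +0.781/-0.781; half-tol=0.470, Σhalf²=0.317621
  -C: nom -33.100 → Σnom=-26.690; wc +0.140/-0.300 → slack +0.921/-1.081; half-tol=0.220, Σhalf²=0.366021
  -D: nom -44.100 → Σnom=-70.790; wc +0.272/-0.327 → slack +1.193/-1.408; half-tol=0.299, Σhalf²=0.455721
  -E: nom -39.200 → Σnom=-109.990; wc +0.280/-0.280 → slack +1.473/-1.688; half-tol=0.280, Σhalf²=0.534121
  -F: nom -46.300 → Σnom=-156.290; wc +0.099/-0.099 → slack +1.572/-1.787; half-tol=0.099, Σhalf²=0.543922
  +G: nom +18.500 → Σnom=-137.790; wc +0.040/-0.111 → slack +1.612/-1.898; half-tol=0.075, Σhalf²=0.549622
  -H: nom -49.300 → Σnom=-187.090; wc +0.350/-0.430 → slack +1.962/-2.328; half-tol=0.390, Σhalf²=0.701722
Nominal = -187.090. Worst-case = [-187.090 - 2.328, -187.090 + 1.962] = [-189.418, -185.128]. RSS = √0.701722 = 0.838.

nominal=-187.090 wc=[-189.418,-185.128] rss=0.838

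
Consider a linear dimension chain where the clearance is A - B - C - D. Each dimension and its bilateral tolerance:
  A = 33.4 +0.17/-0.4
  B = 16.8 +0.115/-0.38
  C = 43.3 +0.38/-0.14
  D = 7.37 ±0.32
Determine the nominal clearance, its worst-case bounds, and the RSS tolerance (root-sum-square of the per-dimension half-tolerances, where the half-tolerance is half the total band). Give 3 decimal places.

Stack each dimension's contribution:
  +A: nom +33.400 → Σnom=33.400; wc +0.170/-0.400 → slack +0.170/-0.400; half-tol=0.285, Σhalf²=0.081225
  -B: nom -16.800 → Σnom=16.600; wc +0.380/-0.115 → slack +0.550/-0.515; half-tol=0.247, Σhalf²=0.142481
  -C: nom -43.300 → Σnom=-26.700; wc +0.140/-0.380 → slack +0.690/-0.895; half-tol=0.260, Σhalf²=0.210081
  -D: nom -7.370 → Σnom=-34.070; wc +0.320/-0.320 → slack +1.010/-1.215; half-tol=0.320, Σhalf²=0.312481
Nominal = -34.070. Worst-case = [-34.070 - 1.215, -34.070 + 1.010] = [-35.285, -33.060]. RSS = √0.312481 = 0.559.

nominal=-34.070 wc=[-35.285,-33.060] rss=0.559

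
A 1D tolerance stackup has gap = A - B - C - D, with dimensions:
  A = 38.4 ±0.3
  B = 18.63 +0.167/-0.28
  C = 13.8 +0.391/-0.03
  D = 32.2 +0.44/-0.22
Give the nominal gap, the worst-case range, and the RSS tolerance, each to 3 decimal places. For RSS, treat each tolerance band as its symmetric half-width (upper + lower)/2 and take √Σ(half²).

nominal=-26.230 wc=[-27.528,-25.400] rss=0.541

Stack each dimension's contribution:
  +A: nom +38.400 → Σnom=38.400; wc +0.300/-0.300 → slack +0.300/-0.300; half-tol=0.300, Σhalf²=0.090000
  -B: nom -18.630 → Σnom=19.770; wc +0.280/-0.167 → slack +0.580/-0.467; half-tol=0.224, Σhalf²=0.139952
  -C: nom -13.800 → Σnom=5.970; wc +0.030/-0.391 → slack +0.610/-0.858; half-tol=0.211, Σhalf²=0.184262
  -D: nom -32.200 → Σnom=-26.230; wc +0.220/-0.440 → slack +0.830/-1.298; half-tol=0.330, Σhalf²=0.293162
Nominal = -26.230. Worst-case = [-26.230 - 1.298, -26.230 + 0.830] = [-27.528, -25.400]. RSS = √0.293162 = 0.541.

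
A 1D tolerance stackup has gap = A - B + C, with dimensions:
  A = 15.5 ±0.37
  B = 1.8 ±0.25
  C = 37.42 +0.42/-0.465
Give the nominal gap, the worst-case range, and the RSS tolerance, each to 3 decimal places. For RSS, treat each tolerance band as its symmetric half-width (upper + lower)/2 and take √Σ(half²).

Stack each dimension's contribution:
  +A: nom +15.500 → Σnom=15.500; wc +0.370/-0.370 → slack +0.370/-0.370; half-tol=0.370, Σhalf²=0.136900
  -B: nom -1.800 → Σnom=13.700; wc +0.250/-0.250 → slack +0.620/-0.620; half-tol=0.250, Σhalf²=0.199400
  +C: nom +37.420 → Σnom=51.120; wc +0.420/-0.465 → slack +1.040/-1.085; half-tol=0.443, Σhalf²=0.395206
Nominal = 51.120. Worst-case = [51.120 - 1.085, 51.120 + 1.040] = [50.035, 52.160]. RSS = √0.395206 = 0.629.

nominal=51.120 wc=[50.035,52.160] rss=0.629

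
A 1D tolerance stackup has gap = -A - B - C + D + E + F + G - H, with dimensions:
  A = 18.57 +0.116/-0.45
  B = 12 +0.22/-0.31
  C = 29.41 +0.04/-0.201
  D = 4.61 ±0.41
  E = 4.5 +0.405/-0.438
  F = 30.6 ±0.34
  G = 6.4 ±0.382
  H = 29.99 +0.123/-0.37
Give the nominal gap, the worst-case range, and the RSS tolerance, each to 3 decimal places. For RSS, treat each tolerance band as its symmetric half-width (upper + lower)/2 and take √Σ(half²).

nominal=-43.860 wc=[-45.929,-40.992] rss=0.913

Stack each dimension's contribution:
  -A: nom -18.570 → Σnom=-18.570; wc +0.450/-0.116 → slack +0.450/-0.116; half-tol=0.283, Σhalf²=0.080089
  -B: nom -12.000 → Σnom=-30.570; wc +0.310/-0.220 → slack +0.760/-0.336; half-tol=0.265, Σhalf²=0.150314
  -C: nom -29.410 → Σnom=-59.980; wc +0.201/-0.040 → slack +0.961/-0.376; half-tol=0.121, Σhalf²=0.164834
  +D: nom +4.610 → Σnom=-55.370; wc +0.410/-0.410 → slack +1.371/-0.786; half-tol=0.410, Σhalf²=0.332934
  +E: nom +4.500 → Σnom=-50.870; wc +0.405/-0.438 → slack +1.776/-1.224; half-tol=0.421, Σhalf²=0.510597
  +F: nom +30.600 → Σnom=-20.270; wc +0.340/-0.340 → slack +2.116/-1.564; half-tol=0.340, Σhalf²=0.626197
  +G: nom +6.400 → Σnom=-13.870; wc +0.382/-0.382 → slack +2.498/-1.946; half-tol=0.382, Σhalf²=0.772120
  -H: nom -29.990 → Σnom=-43.860; wc +0.370/-0.123 → slack +2.868/-2.069; half-tol=0.246, Σhalf²=0.832883
Nominal = -43.860. Worst-case = [-43.860 - 2.069, -43.860 + 2.868] = [-45.929, -40.992]. RSS = √0.832883 = 0.913.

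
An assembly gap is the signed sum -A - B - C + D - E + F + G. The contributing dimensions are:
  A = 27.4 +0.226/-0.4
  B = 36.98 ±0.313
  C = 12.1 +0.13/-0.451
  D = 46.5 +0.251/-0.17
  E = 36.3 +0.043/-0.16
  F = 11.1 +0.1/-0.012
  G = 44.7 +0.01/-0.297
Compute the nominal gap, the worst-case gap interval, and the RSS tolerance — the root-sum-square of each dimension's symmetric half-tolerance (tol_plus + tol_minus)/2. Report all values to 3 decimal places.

Stack each dimension's contribution:
  -A: nom -27.400 → Σnom=-27.400; wc +0.400/-0.226 → slack +0.400/-0.226; half-tol=0.313, Σhalf²=0.097969
  -B: nom -36.980 → Σnom=-64.380; wc +0.313/-0.313 → slack +0.713/-0.539; half-tol=0.313, Σhalf²=0.195938
  -C: nom -12.100 → Σnom=-76.480; wc +0.451/-0.130 → slack +1.164/-0.669; half-tol=0.290, Σhalf²=0.280328
  +D: nom +46.500 → Σnom=-29.980; wc +0.251/-0.170 → slack +1.415/-0.839; half-tol=0.211, Σhalf²=0.324638
  -E: nom -36.300 → Σnom=-66.280; wc +0.160/-0.043 → slack +1.575/-0.882; half-tol=0.102, Σhalf²=0.334941
  +F: nom +11.100 → Σnom=-55.180; wc +0.100/-0.012 → slack +1.675/-0.894; half-tol=0.056, Σhalf²=0.338077
  +G: nom +44.700 → Σnom=-10.480; wc +0.010/-0.297 → slack +1.685/-1.191; half-tol=0.153, Σhalf²=0.361639
Nominal = -10.480. Worst-case = [-10.480 - 1.191, -10.480 + 1.685] = [-11.671, -8.795]. RSS = √0.361639 = 0.601.

nominal=-10.480 wc=[-11.671,-8.795] rss=0.601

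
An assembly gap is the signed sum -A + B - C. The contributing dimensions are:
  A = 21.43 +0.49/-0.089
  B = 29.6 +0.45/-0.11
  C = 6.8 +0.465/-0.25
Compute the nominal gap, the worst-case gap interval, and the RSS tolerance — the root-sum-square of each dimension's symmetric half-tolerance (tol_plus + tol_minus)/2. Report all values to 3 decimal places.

nominal=1.370 wc=[0.305,2.159] rss=0.539

Stack each dimension's contribution:
  -A: nom -21.430 → Σnom=-21.430; wc +0.089/-0.490 → slack +0.089/-0.490; half-tol=0.289, Σhalf²=0.083810
  +B: nom +29.600 → Σnom=8.170; wc +0.450/-0.110 → slack +0.539/-0.600; half-tol=0.280, Σhalf²=0.162210
  -C: nom -6.800 → Σnom=1.370; wc +0.250/-0.465 → slack +0.789/-1.065; half-tol=0.358, Σhalf²=0.290017
Nominal = 1.370. Worst-case = [1.370 - 1.065, 1.370 + 0.789] = [0.305, 2.159]. RSS = √0.290017 = 0.539.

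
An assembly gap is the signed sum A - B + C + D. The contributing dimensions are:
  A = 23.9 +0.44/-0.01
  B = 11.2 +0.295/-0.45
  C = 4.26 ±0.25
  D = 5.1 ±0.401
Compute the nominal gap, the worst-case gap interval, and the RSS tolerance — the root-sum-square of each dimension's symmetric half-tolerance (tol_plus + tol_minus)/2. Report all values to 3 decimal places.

nominal=22.060 wc=[21.104,23.601] rss=0.642

Stack each dimension's contribution:
  +A: nom +23.900 → Σnom=23.900; wc +0.440/-0.010 → slack +0.440/-0.010; half-tol=0.225, Σhalf²=0.050625
  -B: nom -11.200 → Σnom=12.700; wc +0.450/-0.295 → slack +0.890/-0.305; half-tol=0.372, Σhalf²=0.189381
  +C: nom +4.260 → Σnom=16.960; wc +0.250/-0.250 → slack +1.140/-0.555; half-tol=0.250, Σhalf²=0.251881
  +D: nom +5.100 → Σnom=22.060; wc +0.401/-0.401 → slack +1.541/-0.956; half-tol=0.401, Σhalf²=0.412682
Nominal = 22.060. Worst-case = [22.060 - 0.956, 22.060 + 1.541] = [21.104, 23.601]. RSS = √0.412682 = 0.642.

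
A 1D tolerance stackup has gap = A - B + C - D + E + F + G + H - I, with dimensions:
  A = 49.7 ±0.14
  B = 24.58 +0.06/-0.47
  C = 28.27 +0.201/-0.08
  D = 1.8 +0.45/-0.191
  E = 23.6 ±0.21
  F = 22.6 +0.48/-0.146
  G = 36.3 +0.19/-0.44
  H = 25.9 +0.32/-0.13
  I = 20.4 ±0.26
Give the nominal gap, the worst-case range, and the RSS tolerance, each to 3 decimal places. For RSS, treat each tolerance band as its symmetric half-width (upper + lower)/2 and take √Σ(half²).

Stack each dimension's contribution:
  +A: nom +49.700 → Σnom=49.700; wc +0.140/-0.140 → slack +0.140/-0.140; half-tol=0.140, Σhalf²=0.019600
  -B: nom -24.580 → Σnom=25.120; wc +0.470/-0.060 → slack +0.610/-0.200; half-tol=0.265, Σhalf²=0.089825
  +C: nom +28.270 → Σnom=53.390; wc +0.201/-0.080 → slack +0.811/-0.280; half-tol=0.141, Σhalf²=0.109565
  -D: nom -1.800 → Σnom=51.590; wc +0.191/-0.450 → slack +1.002/-0.730; half-tol=0.321, Σhalf²=0.212286
  +E: nom +23.600 → Σnom=75.190; wc +0.210/-0.210 → slack +1.212/-0.940; half-tol=0.210, Σhalf²=0.256385
  +F: nom +22.600 → Σnom=97.790; wc +0.480/-0.146 → slack +1.692/-1.086; half-tol=0.313, Σhalf²=0.354355
  +G: nom +36.300 → Σnom=134.090; wc +0.190/-0.440 → slack +1.882/-1.526; half-tol=0.315, Σhalf²=0.453580
  +H: nom +25.900 → Σnom=159.990; wc +0.320/-0.130 → slack +2.202/-1.656; half-tol=0.225, Σhalf²=0.504205
  -I: nom -20.400 → Σnom=139.590; wc +0.260/-0.260 → slack +2.462/-1.916; half-tol=0.260, Σhalf²=0.571805
Nominal = 139.590. Worst-case = [139.590 - 1.916, 139.590 + 2.462] = [137.674, 142.052]. RSS = √0.571805 = 0.756.

nominal=139.590 wc=[137.674,142.052] rss=0.756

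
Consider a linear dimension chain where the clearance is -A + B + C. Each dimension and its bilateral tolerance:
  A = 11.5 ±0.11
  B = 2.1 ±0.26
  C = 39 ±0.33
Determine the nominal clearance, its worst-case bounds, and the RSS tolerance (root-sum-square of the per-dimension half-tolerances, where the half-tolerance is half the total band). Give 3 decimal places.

nominal=29.600 wc=[28.900,30.300] rss=0.434

Stack each dimension's contribution:
  -A: nom -11.500 → Σnom=-11.500; wc +0.110/-0.110 → slack +0.110/-0.110; half-tol=0.110, Σhalf²=0.012100
  +B: nom +2.100 → Σnom=-9.400; wc +0.260/-0.260 → slack +0.370/-0.370; half-tol=0.260, Σhalf²=0.079700
  +C: nom +39.000 → Σnom=29.600; wc +0.330/-0.330 → slack +0.700/-0.700; half-tol=0.330, Σhalf²=0.188600
Nominal = 29.600. Worst-case = [29.600 - 0.700, 29.600 + 0.700] = [28.900, 30.300]. RSS = √0.188600 = 0.434.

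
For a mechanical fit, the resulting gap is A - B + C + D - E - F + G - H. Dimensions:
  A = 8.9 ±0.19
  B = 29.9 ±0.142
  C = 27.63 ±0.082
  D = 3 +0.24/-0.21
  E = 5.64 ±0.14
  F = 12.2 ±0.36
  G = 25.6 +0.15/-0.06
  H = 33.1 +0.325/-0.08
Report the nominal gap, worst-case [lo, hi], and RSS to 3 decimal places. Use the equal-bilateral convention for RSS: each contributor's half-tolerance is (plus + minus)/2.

nominal=-15.710 wc=[-17.219,-14.326] rss=0.561

Stack each dimension's contribution:
  +A: nom +8.900 → Σnom=8.900; wc +0.190/-0.190 → slack +0.190/-0.190; half-tol=0.190, Σhalf²=0.036100
  -B: nom -29.900 → Σnom=-21.000; wc +0.142/-0.142 → slack +0.332/-0.332; half-tol=0.142, Σhalf²=0.056264
  +C: nom +27.630 → Σnom=6.630; wc +0.082/-0.082 → slack +0.414/-0.414; half-tol=0.082, Σhalf²=0.062988
  +D: nom +3.000 → Σnom=9.630; wc +0.240/-0.210 → slack +0.654/-0.624; half-tol=0.225, Σhalf²=0.113613
  -E: nom -5.640 → Σnom=3.990; wc +0.140/-0.140 → slack +0.794/-0.764; half-tol=0.140, Σhalf²=0.133213
  -F: nom -12.200 → Σnom=-8.210; wc +0.360/-0.360 → slack +1.154/-1.124; half-tol=0.360, Σhalf²=0.262813
  +G: nom +25.600 → Σnom=17.390; wc +0.150/-0.060 → slack +1.304/-1.184; half-tol=0.105, Σhalf²=0.273838
  -H: nom -33.100 → Σnom=-15.710; wc +0.080/-0.325 → slack +1.384/-1.509; half-tol=0.203, Σhalf²=0.314844
Nominal = -15.710. Worst-case = [-15.710 - 1.509, -15.710 + 1.384] = [-17.219, -14.326]. RSS = √0.314844 = 0.561.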